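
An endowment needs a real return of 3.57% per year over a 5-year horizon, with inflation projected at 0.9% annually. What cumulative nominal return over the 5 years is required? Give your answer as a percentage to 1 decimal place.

Required annual nominal rate: (1+3.57%)(1+0.9%) − 1 = 4.50213%.
Cumulative over 5 years: (1 + 0.0450213)^5 − 1 ≈ 0.24631.

24.6%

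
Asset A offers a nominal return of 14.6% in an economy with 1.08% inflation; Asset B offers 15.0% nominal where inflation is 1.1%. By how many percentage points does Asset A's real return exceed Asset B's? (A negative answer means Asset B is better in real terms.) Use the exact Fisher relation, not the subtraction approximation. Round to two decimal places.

-0.37

Asset A real return: 1.146/1.0108 − 1 = 13.376%.
Asset B real return: 1.150/1.011 − 1 = 13.749%.
Difference: 13.376 − 13.749 = -0.373 pp.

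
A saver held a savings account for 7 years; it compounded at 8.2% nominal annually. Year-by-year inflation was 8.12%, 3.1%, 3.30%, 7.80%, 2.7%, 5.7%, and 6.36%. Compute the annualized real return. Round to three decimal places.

Cumulative inflation factor: 1.0812 × 1.031 × 1.0330 × 1.0780 × 1.027 × 1.057 × 1.0636 ≈ 1.43320.
Nominal growth factor: 1.73616. Real growth factor = 1.73616 / 1.43320 ≈ 1.21139.
Annualized: 1.21139^(1/7) − 1 ≈ 0.02777.

2.777%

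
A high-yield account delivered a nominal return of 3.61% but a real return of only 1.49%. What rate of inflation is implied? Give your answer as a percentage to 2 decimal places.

From (1+r_nom) = (1+r_real)(1+π), we get 1+π = (1 + 3.61%)/(1 + 1.49%) = 1.0361/1.0149 ≈ 1.02089.
So π ≈ 2.0889%.

2.09%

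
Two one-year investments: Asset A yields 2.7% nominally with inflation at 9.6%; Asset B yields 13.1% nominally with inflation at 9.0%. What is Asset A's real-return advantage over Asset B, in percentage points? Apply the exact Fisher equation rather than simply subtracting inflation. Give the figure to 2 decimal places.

Asset A real return: 1.027/1.096 − 1 = -6.296%.
Asset B real return: 1.131/1.090 − 1 = 3.761%.
Difference: -6.296 − 3.761 = -10.057 pp.

-10.06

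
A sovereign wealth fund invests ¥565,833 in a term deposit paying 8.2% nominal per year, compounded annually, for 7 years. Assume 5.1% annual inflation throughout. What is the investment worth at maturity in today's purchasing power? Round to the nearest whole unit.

Nominal value at maturity: ¥565,833 × (1 + 8.2%)^7 ≈ ¥982,379.
Price-level factor over 7 years: (1 + 5.1%)^7 ≈ 1.4165079366.
The maturity value deflated by that factor is the answer in today's purchasing power.

¥693,522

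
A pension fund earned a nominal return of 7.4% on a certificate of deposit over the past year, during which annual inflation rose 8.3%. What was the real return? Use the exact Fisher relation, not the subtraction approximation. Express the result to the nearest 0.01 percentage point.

-0.83%

Real return via the Fisher equation: (1 + 7.4%)/(1 + 8.3%) − 1 = 1.074/1.083 − 1 ≈ -0.00831.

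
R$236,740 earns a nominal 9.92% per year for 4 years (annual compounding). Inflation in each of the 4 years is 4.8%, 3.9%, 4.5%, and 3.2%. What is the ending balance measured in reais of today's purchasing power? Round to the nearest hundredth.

R$294,310.46

Nominal value at maturity: R$236,740 × (1 + 9.92%)^4 ≈ R$345,603.81.
Price-level factor over 4 years: 1.048 × 1.039 × 1.045 × 1.032 ≈ 1.1742831197.
Dividing the nominal maturity value by the price-level factor gives the value in today's money.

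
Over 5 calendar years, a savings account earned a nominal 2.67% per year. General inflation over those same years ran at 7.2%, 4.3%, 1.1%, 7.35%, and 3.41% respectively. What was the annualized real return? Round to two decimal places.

Cumulative inflation factor: 1.072 × 1.043 × 1.011 × 1.0735 × 1.0341 ≈ 1.25486.
Nominal growth factor: 1.14082. Real growth factor = 1.14082 / 1.25486 ≈ 0.90912.
Annualized: 0.90912^(1/5) − 1 ≈ -0.01887.

-1.89%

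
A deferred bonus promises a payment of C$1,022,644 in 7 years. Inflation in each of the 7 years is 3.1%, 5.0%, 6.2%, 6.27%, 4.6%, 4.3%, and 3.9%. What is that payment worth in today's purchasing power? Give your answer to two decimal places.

Price-level factor over 7 years: 1.031 × 1.050 × 1.062 × 1.0627 × 1.046 × 1.043 × 1.039 ≈ 1.3848881596.
Purchasing power today: C$1,022,644 divided by that factor.

C$738,430.75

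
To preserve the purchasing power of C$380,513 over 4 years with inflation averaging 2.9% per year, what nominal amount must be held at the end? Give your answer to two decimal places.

Cumulative price-level factor: (1+2.9%)^4 ≈ 1.1211442633.
The nominal amount required is C$380,513 scaled up by that factor.

C$426,609.97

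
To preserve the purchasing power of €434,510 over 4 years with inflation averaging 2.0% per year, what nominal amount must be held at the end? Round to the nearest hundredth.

Cumulative price-level factor: (1+2.0%)^4 = 1.08243216.
Multiplying €434,510 by the price-level factor gives the future nominal sum.

€470,327.60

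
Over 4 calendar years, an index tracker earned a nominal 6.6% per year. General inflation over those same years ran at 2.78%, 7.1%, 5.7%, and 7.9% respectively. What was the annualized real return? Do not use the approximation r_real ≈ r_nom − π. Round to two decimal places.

0.71%

Cumulative inflation factor: 1.0278 × 1.071 × 1.057 × 1.079 ≈ 1.25544.
Nominal growth factor: 1.29130. Real growth factor = 1.29130 / 1.25544 ≈ 1.02857.
Annualized: 1.02857^(1/4) − 1 ≈ 0.00707.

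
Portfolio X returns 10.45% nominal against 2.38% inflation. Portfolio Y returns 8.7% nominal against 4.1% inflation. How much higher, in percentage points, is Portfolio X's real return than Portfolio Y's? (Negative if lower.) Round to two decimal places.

Portfolio X real return: 1.1045/1.0238 − 1 = 7.882%.
Portfolio Y real return: 1.087/1.041 − 1 = 4.419%.
Difference: 7.882 − 4.419 = 3.463 pp.

3.46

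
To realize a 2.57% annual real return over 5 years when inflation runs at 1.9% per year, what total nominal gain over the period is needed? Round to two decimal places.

24.73%

Required annual nominal rate: (1+2.57%)(1+1.9%) − 1 = 4.51883%.
Cumulative over 5 years: (1 + 0.0451883)^5 − 1 ≈ 0.24731.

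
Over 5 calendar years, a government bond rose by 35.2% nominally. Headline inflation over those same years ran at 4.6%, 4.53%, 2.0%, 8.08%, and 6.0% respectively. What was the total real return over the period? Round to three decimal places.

Cumulative inflation factor: 1.046 × 1.0453 × 1.020 × 1.0808 × 1.060 ≈ 1.27769.
Nominal growth factor: 1.35200. Real growth factor = 1.35200 / 1.27769 ≈ 1.05816.
Total real return ≈ 5.8163%.

5.816%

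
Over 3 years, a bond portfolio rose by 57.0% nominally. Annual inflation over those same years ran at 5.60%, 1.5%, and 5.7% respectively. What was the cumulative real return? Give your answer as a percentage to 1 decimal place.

38.6%

Cumulative inflation factor: 1.0560 × 1.015 × 1.057 ≈ 1.13293.
Nominal growth factor: 1.57000. Real growth factor = 1.57000 / 1.13293 ≈ 1.38578.
Total real return ≈ 38.5781%.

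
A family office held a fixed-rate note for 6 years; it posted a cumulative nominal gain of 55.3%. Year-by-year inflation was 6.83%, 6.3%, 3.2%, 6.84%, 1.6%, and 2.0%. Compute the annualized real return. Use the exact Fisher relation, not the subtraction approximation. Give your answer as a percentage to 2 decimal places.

Cumulative inflation factor: 1.0683 × 1.063 × 1.032 × 1.0684 × 1.016 × 1.020 ≈ 1.29758.
Nominal growth factor: 1.55300. Real growth factor = 1.55300 / 1.29758 ≈ 1.19684.
Annualized: 1.19684^(1/6) − 1 ≈ 0.03040.

3.04%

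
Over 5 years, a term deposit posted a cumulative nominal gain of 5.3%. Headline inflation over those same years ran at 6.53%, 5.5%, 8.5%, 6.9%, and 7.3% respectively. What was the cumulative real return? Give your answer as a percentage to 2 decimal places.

Cumulative inflation factor: 1.0653 × 1.055 × 1.085 × 1.069 × 1.073 ≈ 1.39872.
Nominal growth factor: 1.05300. Real growth factor = 1.05300 / 1.39872 ≈ 0.75283.
Total real return ≈ -24.7170%.

-24.72%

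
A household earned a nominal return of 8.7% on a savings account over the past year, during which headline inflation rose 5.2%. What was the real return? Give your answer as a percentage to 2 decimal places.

Real return via the Fisher equation: (1 + 8.7%)/(1 + 5.2%) − 1 = 1.087/1.052 − 1 ≈ 0.03327.

3.33%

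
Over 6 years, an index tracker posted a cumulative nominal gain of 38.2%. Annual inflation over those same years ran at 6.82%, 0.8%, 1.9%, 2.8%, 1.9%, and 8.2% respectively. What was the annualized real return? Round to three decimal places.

Cumulative inflation factor: 1.0682 × 1.008 × 1.019 × 1.028 × 1.019 × 1.082 ≈ 1.24360.
Nominal growth factor: 1.38200. Real growth factor = 1.38200 / 1.24360 ≈ 1.11129.
Annualized: 1.11129^(1/6) − 1 ≈ 0.01774.

1.774%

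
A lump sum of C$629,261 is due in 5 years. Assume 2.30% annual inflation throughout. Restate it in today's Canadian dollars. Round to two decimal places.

Price-level factor over 5 years: (1 + 2.30%)^5 ≈ 1.1204130756.
Purchasing power today: C$629,261 divided by that factor.

C$561,633.04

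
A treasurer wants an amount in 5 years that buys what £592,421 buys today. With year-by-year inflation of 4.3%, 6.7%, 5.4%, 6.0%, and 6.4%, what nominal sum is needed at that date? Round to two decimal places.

Cumulative price-level factor: 1.043 × 1.067 × 1.054 × 1.060 × 1.064 ≈ 1.3229298992.
The nominal amount required is £592,421 scaled up by that factor.

£783,731.45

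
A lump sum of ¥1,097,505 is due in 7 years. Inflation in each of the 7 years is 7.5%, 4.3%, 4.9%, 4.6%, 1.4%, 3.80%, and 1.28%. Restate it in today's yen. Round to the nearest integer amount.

Price-level factor over 7 years: 1.075 × 1.043 × 1.049 × 1.046 × 1.014 × 1.0380 × 1.0128 ≈ 1.3114717698.
Purchasing power today: ¥1,097,505 divided by that factor.

¥836,850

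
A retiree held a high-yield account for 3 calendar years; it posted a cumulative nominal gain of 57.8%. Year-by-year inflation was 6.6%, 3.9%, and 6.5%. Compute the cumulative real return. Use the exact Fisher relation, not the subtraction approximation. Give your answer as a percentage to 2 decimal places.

33.78%

Cumulative inflation factor: 1.066 × 1.039 × 1.065 ≈ 1.17957.
Nominal growth factor: 1.57800. Real growth factor = 1.57800 / 1.17957 ≈ 1.33778.
Total real return ≈ 33.7780%.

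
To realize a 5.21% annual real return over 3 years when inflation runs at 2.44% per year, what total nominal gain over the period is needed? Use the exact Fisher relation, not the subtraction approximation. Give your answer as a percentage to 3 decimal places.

Required annual nominal rate: (1+5.21%)(1+2.44%) − 1 = 7.777124%.
Cumulative over 3 years: (1 + 0.07777124)^3 − 1 ≈ 0.25193.

25.193%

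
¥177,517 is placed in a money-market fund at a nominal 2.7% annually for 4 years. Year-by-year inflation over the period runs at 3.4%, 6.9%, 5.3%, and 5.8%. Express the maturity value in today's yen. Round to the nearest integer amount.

¥160,365

Nominal value at maturity: ¥177,517 × (1 + 2.7%)^4 ≈ ¥197,479.
Price-level factor over 4 years: 1.034 × 1.069 × 1.053 × 1.058 ≈ 1.2314372396.
Dividing the nominal maturity value by the price-level factor gives the value in today's money.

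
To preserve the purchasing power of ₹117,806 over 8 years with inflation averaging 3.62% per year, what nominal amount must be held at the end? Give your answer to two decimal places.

₹156,572.73

Cumulative price-level factor: (1+3.62%)^8 ≈ 1.3290725966.
Multiplying ₹117,806 by the price-level factor gives the future nominal sum.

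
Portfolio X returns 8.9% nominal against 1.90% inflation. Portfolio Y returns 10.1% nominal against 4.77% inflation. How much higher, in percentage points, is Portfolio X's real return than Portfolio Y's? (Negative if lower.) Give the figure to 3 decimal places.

1.782

Portfolio X real return: 1.089/1.0190 − 1 = 6.8695%.
Portfolio Y real return: 1.101/1.0477 − 1 = 5.0873%.
Difference: 6.8695 − 5.0873 = 1.7822 pp.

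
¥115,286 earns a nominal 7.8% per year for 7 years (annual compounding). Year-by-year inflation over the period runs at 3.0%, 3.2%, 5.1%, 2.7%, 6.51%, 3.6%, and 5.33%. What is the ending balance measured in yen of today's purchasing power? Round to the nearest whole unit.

Nominal value at maturity: ¥115,286 × (1 + 7.8%)^7 ≈ ¥195,033.
Price-level factor over 7 years: 1.030 × 1.032 × 1.051 × 1.027 × 1.0651 × 1.036 × 1.0533 ≈ 1.3334978073.
Dividing the nominal maturity value by the price-level factor gives the value in today's money.

¥146,257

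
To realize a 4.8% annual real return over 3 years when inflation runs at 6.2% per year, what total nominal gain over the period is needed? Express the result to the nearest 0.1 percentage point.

Required annual nominal rate: (1+4.8%)(1+6.2%) − 1 = 11.2976%.
Cumulative over 3 years: (1 + 0.112976)^3 − 1 ≈ 0.37866.

37.9%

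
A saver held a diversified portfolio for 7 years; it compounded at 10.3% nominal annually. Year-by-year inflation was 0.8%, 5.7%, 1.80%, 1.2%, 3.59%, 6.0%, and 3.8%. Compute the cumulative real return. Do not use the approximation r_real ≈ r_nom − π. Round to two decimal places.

Cumulative inflation factor: 1.008 × 1.057 × 1.0180 × 1.012 × 1.0359 × 1.060 × 1.038 ≈ 1.25108.
Nominal growth factor: 1.98623. Real growth factor = 1.98623 / 1.25108 ≈ 1.58761.
Total real return ≈ 58.7610%.

58.76%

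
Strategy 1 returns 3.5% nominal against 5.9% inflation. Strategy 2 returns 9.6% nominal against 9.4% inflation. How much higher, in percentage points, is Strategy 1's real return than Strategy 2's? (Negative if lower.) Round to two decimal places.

Strategy 1 real return: 1.035/1.059 − 1 = -2.266%.
Strategy 2 real return: 1.096/1.094 − 1 = 0.183%.
Difference: -2.266 − 0.183 = -2.449 pp.

-2.45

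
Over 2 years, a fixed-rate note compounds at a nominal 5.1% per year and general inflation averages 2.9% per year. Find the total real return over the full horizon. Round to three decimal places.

4.322%

The annual real rate is (1+5.1%)/(1+2.9%) − 1 = 2.1380%.
Compounded over 2 years: (1 + 0.021380)^2 − 1 ≈ 0.04322.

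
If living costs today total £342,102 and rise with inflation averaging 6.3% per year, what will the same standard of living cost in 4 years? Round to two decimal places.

Cumulative price-level factor: (1+6.3%)^4 ≈ 1.2768299410.
The nominal amount required is £342,102 scaled up by that factor.

£436,806.08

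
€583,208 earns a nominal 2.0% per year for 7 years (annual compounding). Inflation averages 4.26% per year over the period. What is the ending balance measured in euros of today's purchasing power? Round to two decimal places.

Nominal value at maturity: €583,208 × (1 + 2.0%)^7 ≈ €669,922.67.
Price-level factor over 7 years: (1 + 4.26%)^7 ≈ 1.3391340229.
The maturity value deflated by that factor is the answer in today's purchasing power.

€500,265.59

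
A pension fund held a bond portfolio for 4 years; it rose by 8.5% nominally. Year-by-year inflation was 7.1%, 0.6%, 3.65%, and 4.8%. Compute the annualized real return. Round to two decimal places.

Cumulative inflation factor: 1.071 × 1.006 × 1.0365 × 1.048 ≈ 1.17036.
Nominal growth factor: 1.08500. Real growth factor = 1.08500 / 1.17036 ≈ 0.92707.
Annualized: 0.92707^(1/4) − 1 ≈ -0.01875.

-1.88%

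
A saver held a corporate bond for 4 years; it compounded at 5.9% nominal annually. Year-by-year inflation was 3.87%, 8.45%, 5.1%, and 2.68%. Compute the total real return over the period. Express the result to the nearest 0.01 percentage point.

Cumulative inflation factor: 1.0387 × 1.0845 × 1.051 × 1.0268 ≈ 1.21565.
Nominal growth factor: 1.25772. Real growth factor = 1.25772 / 1.21565 ≈ 1.03461.
Total real return ≈ 3.4607%.

3.46%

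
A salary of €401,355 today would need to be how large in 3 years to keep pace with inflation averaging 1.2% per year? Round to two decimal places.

€415,977.86

Cumulative price-level factor: (1+1.2%)^3 = 1.036433728.
Multiplying €401,355 by the price-level factor gives the future nominal sum.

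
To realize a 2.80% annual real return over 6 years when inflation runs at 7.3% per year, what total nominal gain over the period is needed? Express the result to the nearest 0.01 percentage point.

80.12%

Required annual nominal rate: (1+2.80%)(1+7.3%) − 1 = 10.3044%.
Cumulative over 6 years: (1 + 0.103044)^6 − 1 ≈ 0.80118.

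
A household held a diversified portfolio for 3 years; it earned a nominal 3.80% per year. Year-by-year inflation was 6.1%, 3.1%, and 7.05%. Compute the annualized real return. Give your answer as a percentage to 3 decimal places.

-1.521%

Cumulative inflation factor: 1.061 × 1.031 × 1.0705 ≈ 1.17101.
Nominal growth factor: 1.11839. Real growth factor = 1.11839 / 1.17101 ≈ 0.95506.
Annualized: 0.95506^(1/3) − 1 ≈ -0.01521.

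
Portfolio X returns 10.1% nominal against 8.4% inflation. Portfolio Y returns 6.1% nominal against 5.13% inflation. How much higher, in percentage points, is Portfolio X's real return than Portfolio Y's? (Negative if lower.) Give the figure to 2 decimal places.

Portfolio X real return: 1.101/1.084 − 1 = 1.568%.
Portfolio Y real return: 1.061/1.0513 − 1 = 0.923%.
Difference: 1.568 − 0.923 = 0.645 pp.

0.65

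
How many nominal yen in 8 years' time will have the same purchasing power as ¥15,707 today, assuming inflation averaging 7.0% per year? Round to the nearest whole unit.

¥26,988

Cumulative price-level factor: (1+7.0%)^8 ≈ 1.7181861798.
Multiplying ¥15,707 by the price-level factor gives the future nominal sum.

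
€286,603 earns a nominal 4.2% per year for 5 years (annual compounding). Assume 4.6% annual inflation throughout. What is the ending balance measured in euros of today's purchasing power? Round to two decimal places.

Nominal value at maturity: €286,603 × (1 + 4.2%)^5 ≈ €352,062.14.
Price-level factor over 5 years: (1 + 4.6%)^5 ≈ 1.2521559532.
The maturity value deflated by that factor is the answer in today's purchasing power.

€281,164.77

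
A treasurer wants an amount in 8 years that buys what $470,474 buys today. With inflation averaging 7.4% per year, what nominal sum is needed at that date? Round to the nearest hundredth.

Cumulative price-level factor: (1+7.4%)^8 ≈ 1.7702485646.
Multiplying $470,474 by the price-level factor gives the future nominal sum.

$832,855.92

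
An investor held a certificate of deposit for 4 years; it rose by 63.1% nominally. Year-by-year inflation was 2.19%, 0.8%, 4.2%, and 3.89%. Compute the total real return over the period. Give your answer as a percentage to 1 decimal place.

Cumulative inflation factor: 1.0219 × 1.008 × 1.042 × 1.0389 ≈ 1.11509.
Nominal growth factor: 1.63100. Real growth factor = 1.63100 / 1.11509 ≈ 1.46266.
Total real return ≈ 46.2661%.

46.3%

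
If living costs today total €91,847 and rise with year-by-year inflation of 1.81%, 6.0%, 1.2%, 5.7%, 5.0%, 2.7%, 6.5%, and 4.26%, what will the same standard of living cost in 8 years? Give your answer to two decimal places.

Cumulative price-level factor: 1.0181 × 1.060 × 1.012 × 1.057 × 1.050 × 1.027 × 1.065 × 1.0426 ≈ 1.3822254133.
Multiplying €91,847 by the price-level factor gives the future nominal sum.

€126,953.26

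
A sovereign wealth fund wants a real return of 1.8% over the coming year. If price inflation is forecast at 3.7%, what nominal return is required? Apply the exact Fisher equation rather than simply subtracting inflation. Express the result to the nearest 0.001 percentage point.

5.567%

By the Fisher equation, 1 + r_nom = (1 + 1.8%)(1 + 3.7%) = 1.018 × 1.037 = 1.055666.
So r_nom = 5.5666%.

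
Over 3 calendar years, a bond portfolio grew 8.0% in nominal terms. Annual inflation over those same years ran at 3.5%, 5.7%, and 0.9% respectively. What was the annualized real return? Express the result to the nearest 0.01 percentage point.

-0.73%

Cumulative inflation factor: 1.035 × 1.057 × 1.009 ≈ 1.10384.
Nominal growth factor: 1.08000. Real growth factor = 1.08000 / 1.10384 ≈ 0.97840.
Annualized: 0.97840^(1/3) − 1 ≈ -0.00725.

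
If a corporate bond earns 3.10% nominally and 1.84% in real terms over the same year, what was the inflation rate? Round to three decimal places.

1.237%

From (1+r_nom) = (1+r_real)(1+π), we get 1+π = (1 + 3.10%)/(1 + 1.84%) = 1.0310/1.0184 ≈ 1.01237.
So π ≈ 1.2372%.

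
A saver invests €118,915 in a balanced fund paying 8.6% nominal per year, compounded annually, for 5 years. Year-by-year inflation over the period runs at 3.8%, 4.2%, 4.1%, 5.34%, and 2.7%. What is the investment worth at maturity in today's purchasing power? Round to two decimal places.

Nominal value at maturity: €118,915 × (1 + 8.6%)^5 ≈ €179,632.85.
Price-level factor over 5 years: 1.038 × 1.042 × 1.041 × 1.0534 × 1.027 ≈ 1.2180905098.
The maturity value deflated by that factor is the answer in today's purchasing power.

€147,470.86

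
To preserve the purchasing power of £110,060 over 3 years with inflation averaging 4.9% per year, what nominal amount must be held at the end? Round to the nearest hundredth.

£127,044.53

Cumulative price-level factor: (1+4.9%)^3 = 1.154320649.
The nominal amount required is £110,060 scaled up by that factor.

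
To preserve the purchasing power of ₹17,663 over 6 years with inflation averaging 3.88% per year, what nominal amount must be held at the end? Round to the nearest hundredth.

Cumulative price-level factor: (1+3.88%)^6 ≈ 1.2565843477.
The nominal amount required is ₹17,663 scaled up by that factor.

₹22,195.05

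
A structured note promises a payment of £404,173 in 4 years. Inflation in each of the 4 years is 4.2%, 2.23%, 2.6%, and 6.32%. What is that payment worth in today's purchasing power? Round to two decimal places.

£347,823.47

Price-level factor over 4 years: 1.042 × 1.0223 × 1.026 × 1.0632 ≈ 1.1620061015.
Purchasing power today: £404,173 divided by that factor.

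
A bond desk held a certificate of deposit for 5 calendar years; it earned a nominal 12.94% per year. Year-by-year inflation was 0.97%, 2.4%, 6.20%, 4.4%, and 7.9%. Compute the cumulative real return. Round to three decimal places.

Cumulative inflation factor: 1.0097 × 1.024 × 1.0620 × 1.044 × 1.079 ≈ 1.23691.
Nominal growth factor: 1.83755. Real growth factor = 1.83755 / 1.23691 ≈ 1.48559.
Total real return ≈ 48.5594%.

48.559%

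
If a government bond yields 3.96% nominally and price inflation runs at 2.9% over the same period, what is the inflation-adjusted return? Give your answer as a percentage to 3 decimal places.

1.030%

Real return via the Fisher equation: (1 + 3.96%)/(1 + 2.9%) − 1 = 1.0396/1.029 − 1 ≈ 0.01030.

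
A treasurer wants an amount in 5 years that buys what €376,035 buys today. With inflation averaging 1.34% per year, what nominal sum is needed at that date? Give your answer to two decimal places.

Cumulative price-level factor: (1+1.34%)^5 ≈ 1.0688198227.
Multiplying €376,035 by the price-level factor gives the future nominal sum.

€401,913.66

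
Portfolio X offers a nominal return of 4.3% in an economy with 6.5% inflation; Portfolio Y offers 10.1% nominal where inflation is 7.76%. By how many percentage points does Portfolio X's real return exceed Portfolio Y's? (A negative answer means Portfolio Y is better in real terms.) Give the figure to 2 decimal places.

Portfolio X real return: 1.043/1.065 − 1 = -2.066%.
Portfolio Y real return: 1.101/1.0776 − 1 = 2.171%.
Difference: -2.066 − 2.171 = -4.237 pp.

-4.24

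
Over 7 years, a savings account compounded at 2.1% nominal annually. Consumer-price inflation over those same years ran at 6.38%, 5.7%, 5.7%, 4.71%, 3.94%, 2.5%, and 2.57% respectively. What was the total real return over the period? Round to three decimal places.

-14.954%

Cumulative inflation factor: 1.0638 × 1.057 × 1.057 × 1.0471 × 1.0394 × 1.025 × 1.0257 ≈ 1.35996.
Nominal growth factor: 1.15659. Real growth factor = 1.15659 / 1.35996 ≈ 0.85046.
Total real return ≈ -14.9538%.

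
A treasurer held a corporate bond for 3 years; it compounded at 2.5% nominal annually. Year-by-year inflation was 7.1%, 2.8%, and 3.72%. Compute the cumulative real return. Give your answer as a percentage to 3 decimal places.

Cumulative inflation factor: 1.071 × 1.028 × 1.0372 ≈ 1.14194.
Nominal growth factor: 1.07689. Real growth factor = 1.07689 / 1.14194 ≈ 0.94303.
Total real return ≈ -5.6968%.

-5.697%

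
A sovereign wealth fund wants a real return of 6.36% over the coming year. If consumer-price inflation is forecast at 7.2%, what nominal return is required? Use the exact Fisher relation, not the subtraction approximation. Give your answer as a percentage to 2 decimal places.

By the Fisher equation, 1 + r_nom = (1 + 6.36%)(1 + 7.2%) = 1.0636 × 1.072 = 1.1401792.
So r_nom = 14.01792%.

14.02%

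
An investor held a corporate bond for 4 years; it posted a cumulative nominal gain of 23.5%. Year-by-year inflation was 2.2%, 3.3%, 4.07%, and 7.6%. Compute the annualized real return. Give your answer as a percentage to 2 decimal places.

Cumulative inflation factor: 1.022 × 1.033 × 1.0407 × 1.076 ≈ 1.18219.
Nominal growth factor: 1.23500. Real growth factor = 1.23500 / 1.18219 ≈ 1.04467.
Annualized: 1.04467^(1/4) − 1 ≈ 0.01098.

1.10%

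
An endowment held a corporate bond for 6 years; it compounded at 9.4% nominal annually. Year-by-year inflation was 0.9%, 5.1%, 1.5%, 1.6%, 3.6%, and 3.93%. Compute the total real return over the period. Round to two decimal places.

Cumulative inflation factor: 1.009 × 1.051 × 1.015 × 1.016 × 1.036 × 1.0393 ≈ 1.17748.
Nominal growth factor: 1.71437. Real growth factor = 1.71437 / 1.17748 ≈ 1.45596.
Total real return ≈ 45.5961%.

45.60%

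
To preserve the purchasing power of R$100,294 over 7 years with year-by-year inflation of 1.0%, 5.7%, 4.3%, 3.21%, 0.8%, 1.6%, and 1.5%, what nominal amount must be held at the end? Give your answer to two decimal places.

R$119,811.27

Cumulative price-level factor: 1.010 × 1.057 × 1.043 × 1.0321 × 1.008 × 1.016 × 1.015 ≈ 1.1946006037.
The nominal amount required is R$100,294 scaled up by that factor.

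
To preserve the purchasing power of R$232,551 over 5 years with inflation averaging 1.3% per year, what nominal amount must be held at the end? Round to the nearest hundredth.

R$248,064.97

Cumulative price-level factor: (1+1.3%)^5 ≈ 1.0667121132.
The nominal amount required is R$232,551 scaled up by that factor.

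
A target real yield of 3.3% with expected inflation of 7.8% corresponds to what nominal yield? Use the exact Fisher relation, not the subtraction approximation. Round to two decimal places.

11.36%

By the Fisher equation, 1 + r_nom = (1 + 3.3%)(1 + 7.8%) = 1.033 × 1.078 = 1.113574.
So r_nom = 11.3574%.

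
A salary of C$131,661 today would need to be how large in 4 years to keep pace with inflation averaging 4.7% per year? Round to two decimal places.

C$158,213.62

Cumulative price-level factor: (1+4.7%)^4 ≈ 1.2016741717.
Multiplying C$131,661 by the price-level factor gives the future nominal sum.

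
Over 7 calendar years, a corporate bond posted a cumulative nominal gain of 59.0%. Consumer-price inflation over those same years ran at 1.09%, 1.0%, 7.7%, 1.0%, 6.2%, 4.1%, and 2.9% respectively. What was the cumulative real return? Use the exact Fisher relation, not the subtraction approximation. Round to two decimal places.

25.85%

Cumulative inflation factor: 1.0109 × 1.010 × 1.077 × 1.010 × 1.062 × 1.041 × 1.029 ≈ 1.26345.
Nominal growth factor: 1.59000. Real growth factor = 1.59000 / 1.26345 ≈ 1.25846.
Total real return ≈ 25.8461%.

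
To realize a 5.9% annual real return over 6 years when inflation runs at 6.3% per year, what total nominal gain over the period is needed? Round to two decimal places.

Required annual nominal rate: (1+5.9%)(1+6.3%) − 1 = 12.5717%.
Cumulative over 6 years: (1 + 0.125717)^6 − 1 ≈ 1.03505.

103.51%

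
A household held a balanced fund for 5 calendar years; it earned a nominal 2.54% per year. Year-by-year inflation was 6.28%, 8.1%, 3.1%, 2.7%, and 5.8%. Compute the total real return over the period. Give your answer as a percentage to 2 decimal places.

Cumulative inflation factor: 1.0628 × 1.081 × 1.031 × 1.027 × 1.058 ≈ 1.28704.
Nominal growth factor: 1.13362. Real growth factor = 1.13362 / 1.28704 ≈ 0.88079.
Total real return ≈ -11.9206%.

-11.92%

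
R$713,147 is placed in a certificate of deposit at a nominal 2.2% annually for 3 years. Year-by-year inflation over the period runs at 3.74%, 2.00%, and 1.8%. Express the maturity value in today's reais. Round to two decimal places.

Nominal value at maturity: R$713,147 × (1 + 2.2%)^3 ≈ R$761,257.79.
Price-level factor over 3 years: 1.0374 × 1.0200 × 1.018 = 1.077194664.
The maturity value deflated by that factor is the answer in today's purchasing power.

R$706,704.01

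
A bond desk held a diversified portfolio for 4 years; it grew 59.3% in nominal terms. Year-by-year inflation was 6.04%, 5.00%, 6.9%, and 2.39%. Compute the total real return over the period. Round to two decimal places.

Cumulative inflation factor: 1.0604 × 1.0500 × 1.069 × 1.0239 ≈ 1.21869.
Nominal growth factor: 1.59300. Real growth factor = 1.59300 / 1.21869 ≈ 1.30714.
Total real return ≈ 30.7138%.

30.71%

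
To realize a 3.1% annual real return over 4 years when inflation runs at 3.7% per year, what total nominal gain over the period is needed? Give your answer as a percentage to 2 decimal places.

Required annual nominal rate: (1+3.1%)(1+3.7%) − 1 = 6.9147%.
Cumulative over 4 years: (1 + 0.069147)^4 − 1 ≈ 0.30662.

30.66%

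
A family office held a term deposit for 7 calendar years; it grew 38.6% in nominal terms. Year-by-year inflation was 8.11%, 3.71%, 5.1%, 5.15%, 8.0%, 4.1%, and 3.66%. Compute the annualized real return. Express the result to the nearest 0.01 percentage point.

Cumulative inflation factor: 1.0811 × 1.0371 × 1.051 × 1.0515 × 1.080 × 1.041 × 1.0366 ≈ 1.44406.
Nominal growth factor: 1.38600. Real growth factor = 1.38600 / 1.44406 ≈ 0.95980.
Annualized: 0.95980^(1/7) − 1 ≈ -0.00584.

-0.58%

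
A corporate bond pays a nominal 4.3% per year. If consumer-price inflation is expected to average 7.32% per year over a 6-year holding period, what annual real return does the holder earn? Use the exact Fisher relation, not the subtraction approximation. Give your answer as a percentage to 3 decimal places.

With constant rates the annual real return is the same each year: (1+4.3%)/(1+7.32%) − 1 = -0.02814.

-2.814%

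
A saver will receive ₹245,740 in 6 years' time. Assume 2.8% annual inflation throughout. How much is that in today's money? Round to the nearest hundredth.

Price-level factor over 6 years: (1 + 2.8%)^6 ≈ 1.1802083636.
Purchasing power today: ₹245,740 divided by that factor.

₹208,217.47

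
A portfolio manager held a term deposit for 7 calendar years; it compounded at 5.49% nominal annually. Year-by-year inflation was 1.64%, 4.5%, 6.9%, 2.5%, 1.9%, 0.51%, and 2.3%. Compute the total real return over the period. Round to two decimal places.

Cumulative inflation factor: 1.0164 × 1.045 × 1.069 × 1.025 × 1.019 × 1.0051 × 1.023 ≈ 1.21939.
Nominal growth factor: 1.45371. Real growth factor = 1.45371 / 1.21939 ≈ 1.19217.
Total real return ≈ 19.2168%.

19.22%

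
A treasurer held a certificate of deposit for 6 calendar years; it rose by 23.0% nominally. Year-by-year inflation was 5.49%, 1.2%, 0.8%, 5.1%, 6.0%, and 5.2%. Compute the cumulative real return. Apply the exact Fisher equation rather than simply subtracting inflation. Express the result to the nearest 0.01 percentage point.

-2.47%

Cumulative inflation factor: 1.0549 × 1.012 × 1.008 × 1.051 × 1.060 × 1.052 ≈ 1.26118.
Nominal growth factor: 1.23000. Real growth factor = 1.23000 / 1.26118 ≈ 0.97528.
Total real return ≈ -2.4722%.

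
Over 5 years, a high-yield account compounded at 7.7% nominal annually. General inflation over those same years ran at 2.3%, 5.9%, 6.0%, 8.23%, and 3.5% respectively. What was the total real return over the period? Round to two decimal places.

12.65%

Cumulative inflation factor: 1.023 × 1.059 × 1.060 × 1.0823 × 1.035 ≈ 1.28637.
Nominal growth factor: 1.44903. Real growth factor = 1.44903 / 1.28637 ≈ 1.12645.
Total real return ≈ 12.6453%.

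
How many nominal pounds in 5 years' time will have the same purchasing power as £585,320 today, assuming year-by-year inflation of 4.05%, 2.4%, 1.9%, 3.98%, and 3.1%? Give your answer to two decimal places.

£681,268.12

Cumulative price-level factor: 1.0405 × 1.024 × 1.019 × 1.0398 × 1.031 ≈ 1.1639242149.
The nominal amount required is £585,320 scaled up by that factor.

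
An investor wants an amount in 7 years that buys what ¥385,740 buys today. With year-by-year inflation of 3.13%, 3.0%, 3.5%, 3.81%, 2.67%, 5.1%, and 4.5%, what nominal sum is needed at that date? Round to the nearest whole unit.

Cumulative price-level factor: 1.0313 × 1.030 × 1.035 × 1.0381 × 1.0267 × 1.051 × 1.045 ≈ 1.2869579345.
Multiplying ¥385,740 by the price-level factor gives the future nominal sum.

¥496,431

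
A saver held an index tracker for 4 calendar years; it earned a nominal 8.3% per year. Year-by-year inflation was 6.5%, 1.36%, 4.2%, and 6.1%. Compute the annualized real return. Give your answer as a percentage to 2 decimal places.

3.62%

Cumulative inflation factor: 1.065 × 1.0136 × 1.042 × 1.061 ≈ 1.19344.
Nominal growth factor: 1.37567. Real growth factor = 1.37567 / 1.19344 ≈ 1.15270.
Annualized: 1.15270^(1/4) − 1 ≈ 0.03616.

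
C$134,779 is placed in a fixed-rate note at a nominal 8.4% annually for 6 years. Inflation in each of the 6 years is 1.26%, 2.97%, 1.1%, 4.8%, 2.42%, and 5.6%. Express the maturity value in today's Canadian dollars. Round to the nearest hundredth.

C$183,015.62

Nominal value at maturity: C$134,779 × (1 + 8.4%)^6 ≈ C$218,674.39.
Price-level factor over 6 years: 1.0126 × 1.0297 × 1.011 × 1.048 × 1.0242 × 1.056 ≈ 1.1948400290.
Dividing the nominal maturity value by the price-level factor gives the value in today's money.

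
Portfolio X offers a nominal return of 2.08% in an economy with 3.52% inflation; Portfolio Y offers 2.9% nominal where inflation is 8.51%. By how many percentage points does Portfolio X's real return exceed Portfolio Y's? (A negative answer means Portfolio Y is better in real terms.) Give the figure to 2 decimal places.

3.78

Portfolio X real return: 1.0208/1.0352 − 1 = -1.391%.
Portfolio Y real return: 1.029/1.0851 − 1 = -5.170%.
Difference: -1.391 − (-5.170) = 3.779 pp.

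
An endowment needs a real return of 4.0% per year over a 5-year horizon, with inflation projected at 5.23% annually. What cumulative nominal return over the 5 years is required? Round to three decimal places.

56.987%

Required annual nominal rate: (1+4.0%)(1+5.23%) − 1 = 9.4392%.
Cumulative over 5 years: (1 + 0.094392)^5 − 1 ≈ 0.56987.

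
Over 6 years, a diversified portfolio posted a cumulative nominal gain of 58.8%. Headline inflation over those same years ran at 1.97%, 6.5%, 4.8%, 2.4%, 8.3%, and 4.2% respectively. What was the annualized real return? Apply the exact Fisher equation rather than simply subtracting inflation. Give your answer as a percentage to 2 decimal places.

3.19%

Cumulative inflation factor: 1.0197 × 1.065 × 1.048 × 1.024 × 1.083 × 1.042 ≈ 1.31516.
Nominal growth factor: 1.58800. Real growth factor = 1.58800 / 1.31516 ≈ 1.20746.
Annualized: 1.20746^(1/6) − 1 ≈ 0.03192.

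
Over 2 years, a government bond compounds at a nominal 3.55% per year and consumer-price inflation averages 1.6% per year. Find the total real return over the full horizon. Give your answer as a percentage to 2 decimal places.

The annual real rate is (1+3.55%)/(1+1.6%) − 1 = 1.9193%.
Compounded over 2 years: (1 + 0.019193)^2 − 1 ≈ 0.03875.

3.88%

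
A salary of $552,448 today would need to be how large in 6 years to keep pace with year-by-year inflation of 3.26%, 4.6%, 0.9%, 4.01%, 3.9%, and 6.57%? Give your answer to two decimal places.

$693,381.08

Cumulative price-level factor: 1.0326 × 1.046 × 1.009 × 1.0401 × 1.039 × 1.0657 ≈ 1.2551065071.
Multiplying $552,448 by the price-level factor gives the future nominal sum.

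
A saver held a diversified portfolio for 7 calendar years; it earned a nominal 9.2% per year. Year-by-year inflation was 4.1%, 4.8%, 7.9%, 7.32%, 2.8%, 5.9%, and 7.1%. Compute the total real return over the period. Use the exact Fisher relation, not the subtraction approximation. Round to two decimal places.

Cumulative inflation factor: 1.041 × 1.048 × 1.079 × 1.0732 × 1.028 × 1.059 × 1.071 ≈ 1.47297.
Nominal growth factor: 1.85165. Real growth factor = 1.85165 / 1.47297 ≈ 1.25709.
Total real return ≈ 25.7088%.

25.71%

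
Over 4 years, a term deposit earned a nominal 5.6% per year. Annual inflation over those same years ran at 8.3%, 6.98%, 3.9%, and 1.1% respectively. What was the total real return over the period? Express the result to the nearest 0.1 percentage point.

Cumulative inflation factor: 1.083 × 1.0698 × 1.039 × 1.011 ≈ 1.21702.
Nominal growth factor: 1.24353. Real growth factor = 1.24353 / 1.21702 ≈ 1.02178.
Total real return ≈ 2.1781%.

2.2%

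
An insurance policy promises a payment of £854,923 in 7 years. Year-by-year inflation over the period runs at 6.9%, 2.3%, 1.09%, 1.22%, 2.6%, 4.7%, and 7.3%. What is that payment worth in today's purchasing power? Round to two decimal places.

Price-level factor over 7 years: 1.069 × 1.023 × 1.0109 × 1.0122 × 1.026 × 1.047 × 1.073 ≈ 1.2897978031.
Purchasing power today: £854,923 divided by that factor.

£662,834.90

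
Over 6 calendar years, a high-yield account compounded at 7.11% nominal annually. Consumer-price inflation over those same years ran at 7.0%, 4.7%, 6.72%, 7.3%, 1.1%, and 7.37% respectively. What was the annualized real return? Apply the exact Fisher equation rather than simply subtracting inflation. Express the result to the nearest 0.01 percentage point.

Cumulative inflation factor: 1.070 × 1.047 × 1.0672 × 1.073 × 1.011 × 1.0737 ≈ 1.39255.
Nominal growth factor: 1.51001. Real growth factor = 1.51001 / 1.39255 ≈ 1.08435.
Annualized: 1.08435^(1/6) − 1 ≈ 0.01359.

1.36%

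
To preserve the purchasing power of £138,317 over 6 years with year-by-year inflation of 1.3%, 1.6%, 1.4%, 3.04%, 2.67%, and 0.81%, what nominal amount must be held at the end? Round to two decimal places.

Cumulative price-level factor: 1.013 × 1.016 × 1.014 × 1.0304 × 1.0267 × 1.0081 ≈ 1.1129973623.
The nominal amount required is £138,317 scaled up by that factor.

£153,946.46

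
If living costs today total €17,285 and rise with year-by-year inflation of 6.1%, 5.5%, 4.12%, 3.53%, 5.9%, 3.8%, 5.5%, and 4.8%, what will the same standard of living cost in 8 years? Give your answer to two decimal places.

€25,348.06

Cumulative price-level factor: 1.061 × 1.055 × 1.0412 × 1.0353 × 1.059 × 1.038 × 1.055 × 1.048 ≈ 1.4664770571.
The nominal amount required is €17,285 scaled up by that factor.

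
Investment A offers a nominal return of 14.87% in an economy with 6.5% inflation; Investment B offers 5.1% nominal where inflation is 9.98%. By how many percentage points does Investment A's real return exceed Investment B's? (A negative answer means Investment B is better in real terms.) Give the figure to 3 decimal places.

Investment A real return: 1.1487/1.065 − 1 = 7.8592%.
Investment B real return: 1.051/1.0998 − 1 = -4.4372%.
Difference: 7.8592 − (-4.4372) = 12.2964 pp.

12.296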